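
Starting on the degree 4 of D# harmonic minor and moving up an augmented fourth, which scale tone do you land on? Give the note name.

C##

The scale is D# E# F# G# A# B C##.
The degree 4 is G#; an augmented fourth above that is C## — scale degree 7.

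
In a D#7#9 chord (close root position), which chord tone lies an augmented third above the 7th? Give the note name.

Spelling the chord: D#-F##-A#-C#-E##.
The 7th is C#. An augmented third above C# is E##.
E## is the chord's 9th.

E##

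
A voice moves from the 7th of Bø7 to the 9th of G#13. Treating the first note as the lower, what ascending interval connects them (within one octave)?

augmented unison

The 7th of Bø7 is A; the 9th of G#13 is A#.
From A to A#: 1 semitone over a unison = augmented.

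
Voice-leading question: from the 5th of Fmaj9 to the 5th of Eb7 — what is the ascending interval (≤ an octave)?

m7

The 5th of Fmaj9 is C; the 5th of Eb7 is Bb.
From C to Bb: 10 semitones over a seventh = minor.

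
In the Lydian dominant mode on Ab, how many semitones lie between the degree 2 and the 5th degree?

The scale is Ab Bb C D Eb F Gb.
Bb up to Eb is a perfect fourth — 5 semitones.

5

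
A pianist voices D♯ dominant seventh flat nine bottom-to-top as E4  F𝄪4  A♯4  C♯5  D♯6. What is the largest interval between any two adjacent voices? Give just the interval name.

major ninth

Adjacent intervals: E4→F𝄪4 = augmented second; F𝄪4→A♯4 = minor third; A♯4→C♯5 = minor third; C♯5→D♯6 = major ninth.
The largest is C♯5 to D♯6, a major ninth (14 semitones).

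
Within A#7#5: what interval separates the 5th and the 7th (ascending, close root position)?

diminished third

The chord tones of A# augmented seventh are A#-C##-E##-G#.
That puts E## below G#.
3 letter names make it a third; at 2 semitones (a whole step narrower than major) the quality is diminished.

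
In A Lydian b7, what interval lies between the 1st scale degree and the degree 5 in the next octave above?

perfect twelfth

Spelling A Lydian b7: A B C# D# E F# G.
That puts A below E.
A up to E spans 12 letter names and 19 semitones — a perfect twelfth.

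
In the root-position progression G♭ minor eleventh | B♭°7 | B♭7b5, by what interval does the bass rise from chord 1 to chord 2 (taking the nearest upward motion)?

The roots are G♭ and B♭.
From G♭ to B♭ is 4 semitones, exactly the major third.

major third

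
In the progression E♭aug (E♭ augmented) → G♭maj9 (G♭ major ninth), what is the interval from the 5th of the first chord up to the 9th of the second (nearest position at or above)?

diminished 7th

E♭aug (E♭ augmented) has B as its 5th, and G♭maj9 (G♭ major ninth) has A♭ as its 9th.
B up to A♭ is 9 semitones, a whole step narrower than a major seventh, so the interval is diminished.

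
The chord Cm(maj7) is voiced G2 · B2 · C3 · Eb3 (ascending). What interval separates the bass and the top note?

The outer voices are G2 and Eb3.
G up to Eb is 8 semitones, a half step narrower than a major sixth, so the interval is minor.

minor sixth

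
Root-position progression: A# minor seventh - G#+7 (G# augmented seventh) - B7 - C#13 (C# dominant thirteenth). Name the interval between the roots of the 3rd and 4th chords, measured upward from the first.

The roots are B and C#.
Counting 2 letters and 2 half steps from B gives a major second.

M2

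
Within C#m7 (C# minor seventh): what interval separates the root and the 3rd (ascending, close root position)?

C#min7: C#, E, G#, B.
Root = C#; 3rd = E.
From C# to E: 3 semitones over a third = minor.

m3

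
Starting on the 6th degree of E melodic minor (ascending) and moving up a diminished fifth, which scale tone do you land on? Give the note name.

The scale is E F# G A B C# D#.
The 6th degree is C#; a diminished fifth above that is G — scale degree 3.

G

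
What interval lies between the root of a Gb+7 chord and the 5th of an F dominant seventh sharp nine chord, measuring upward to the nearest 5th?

augmented fourth

The root of Gb+7 is Gb; the 5th of F dominant seventh sharp nine is C.
From Gb to C: 6 semitones over a fourth = augmented.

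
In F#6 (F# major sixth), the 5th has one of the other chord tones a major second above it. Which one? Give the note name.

F#6 (F# major sixth) is spelled F# A# C# D#.
The 5th is C#. A major second above C# is D#.
D# is the chord's 6th.

D#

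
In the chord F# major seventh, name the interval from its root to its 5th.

P5

The chord tones of F#Δ7 are F# A# C# E#.
Root = F#; 5th = C#.
Counting 5 letters and 7 half steps from F# gives a perfect fifth.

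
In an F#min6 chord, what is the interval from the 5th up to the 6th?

major second

Spelling the chord: F#–A–C#–D#.
The 5th is C# and the 6th is D#.
From C# to D# is 2 semitones, exactly the major second.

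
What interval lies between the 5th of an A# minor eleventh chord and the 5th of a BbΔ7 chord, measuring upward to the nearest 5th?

A# minor eleventh has E# as its 5th, and BbΔ7 has F as its 5th.
From E# to F: 0 semitones over a second = diminished.

d2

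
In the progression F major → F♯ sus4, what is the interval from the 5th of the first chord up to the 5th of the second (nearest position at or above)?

F major has C as its 5th, and F♯ sus4 has C♯ as its 5th.
1 letter names make it a unison; at 1 semitone (a half step wider than perfect) the quality is augmented.

A1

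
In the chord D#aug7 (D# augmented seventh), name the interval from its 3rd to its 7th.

d5

D# augmented seventh: D#-F##-A##-C#.
So we need the interval from F## up to C#.
F## up to C# is 6 semitones, a half step narrower than a perfect fifth, so the interval is diminished.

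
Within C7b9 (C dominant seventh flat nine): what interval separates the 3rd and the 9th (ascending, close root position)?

C7b9 (C dominant seventh flat nine) is spelled C, E, G, B♭, D♭.
The 3rd is E and the 9th is D♭.
From E to D♭: 9 semitones over a seventh = diminished.

diminished seventh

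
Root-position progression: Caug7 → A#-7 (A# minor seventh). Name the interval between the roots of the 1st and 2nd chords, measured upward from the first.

A6

The roots are C and A#.
From C to A#: 10 semitones over a sixth = augmented.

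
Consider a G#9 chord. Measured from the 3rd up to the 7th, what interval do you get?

G#9 (G# dominant ninth) is spelled G# B# D# F# A#.
3rd = B#; 7th = F#.
From B# to F#: 6 semitones over a fifth = diminished.
That tritone between 3rd and 7th is what gives the dominant seventh its pull toward resolution.

diminished 5th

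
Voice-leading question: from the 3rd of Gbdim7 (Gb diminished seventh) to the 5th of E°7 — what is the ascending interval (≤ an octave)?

Gbdim7 (Gb diminished seventh) has Bbb as its 3rd, and E°7 has Bb as its 5th.
1 letter names make it a unison; at 1 semitone (a half step wider than perfect) the quality is augmented.

augmented unison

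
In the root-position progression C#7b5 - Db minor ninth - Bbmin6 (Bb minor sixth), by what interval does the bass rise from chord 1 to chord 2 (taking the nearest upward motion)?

diminished second

The roots are C# and Db.
From C# to Db: 0 semitones over a second = diminished.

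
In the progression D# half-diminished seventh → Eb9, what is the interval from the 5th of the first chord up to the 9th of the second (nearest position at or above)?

minor sixth

D# half-diminished seventh has A as its 5th, and Eb9 has F as its 9th.
6 letter names make it a sixth; at 8 semitones (a half step narrower than major) the quality is minor.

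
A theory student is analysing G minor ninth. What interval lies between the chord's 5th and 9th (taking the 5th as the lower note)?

P5

Gmin9: G Bb D F A.
So we need the interval from D up to A.
From D to A is 7 semitones, exactly the perfect fifth.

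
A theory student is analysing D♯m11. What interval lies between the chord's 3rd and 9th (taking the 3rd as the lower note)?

major seventh

The chord tones of D♯m11 (D♯ minor eleventh) are D♯-F♯-A♯-C♯-E♯-G♯.
So we need the interval from F♯ up to E♯.
Counting 7 letters and 11 half steps from F♯ gives a major seventh.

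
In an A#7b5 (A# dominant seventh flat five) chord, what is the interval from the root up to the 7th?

The chord tones of A#7b5 are A# C## E G#.
So we need the interval from A# up to G#.
From A# to G#: 10 semitones over a seventh = minor.

minor seventh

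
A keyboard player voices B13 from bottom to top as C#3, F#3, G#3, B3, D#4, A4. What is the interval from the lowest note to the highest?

The outer voices are C#3 and A4.
13 letter names make it a thirteenth; at 20 semitones (a half step narrower than major) the quality is minor.

minor thirteenth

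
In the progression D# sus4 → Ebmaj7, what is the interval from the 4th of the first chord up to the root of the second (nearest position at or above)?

diminished sixth

The 4th of D# sus4 is G#; the root of Ebmaj7 is Eb.
G# up to Eb is 7 semitones, a whole step narrower than a major sixth, so the interval is diminished.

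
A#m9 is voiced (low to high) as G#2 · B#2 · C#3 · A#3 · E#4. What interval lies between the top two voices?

Those voices are A#3 and E#4.
From A# to E# is 7 semitones, exactly the perfect fifth.

perfect 5th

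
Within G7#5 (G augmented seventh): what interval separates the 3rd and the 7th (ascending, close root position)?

The chord tones of Gaug7 are G B D# F.
The 3rd is B and the 7th is F.
B up to F is 6 semitones, a half step narrower than a perfect fifth, so the interval is diminished.
That tritone between 3rd and 7th is what gives the dominant seventh its pull toward resolution.

diminished 5th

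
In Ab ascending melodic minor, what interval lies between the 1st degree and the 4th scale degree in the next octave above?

perfect eleventh

Ab melodic minor: Ab Bb Cb Db Eb F G.
1st degree = Ab; 4th scale degree (up an octave) = Db.
Counting 11 letters and 17 half steps from Ab gives a perfect eleventh.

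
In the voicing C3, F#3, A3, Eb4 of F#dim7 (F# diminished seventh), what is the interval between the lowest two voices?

Those voices are C3 and F#3.
From C to F#: 6 semitones over a fourth = augmented.

augmented 4th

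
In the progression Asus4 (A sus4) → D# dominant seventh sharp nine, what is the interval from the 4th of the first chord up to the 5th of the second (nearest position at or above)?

augmented fifth

The 4th of Asus4 (A sus4) is D; the 5th of D# dominant seventh sharp nine is A#.
D up to A# is 8 semitones, a half step wider than a perfect fifth, so the interval is augmented.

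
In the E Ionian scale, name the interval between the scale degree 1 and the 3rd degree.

major third

Spelling the E Ionian scale: E F# G# A B C# D#.
That puts E below G#.
Counting 3 letters and 4 half steps from E gives a major third.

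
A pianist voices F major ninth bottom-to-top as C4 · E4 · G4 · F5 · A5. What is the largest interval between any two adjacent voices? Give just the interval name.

Adjacent intervals: C4→E4 = major third; E4→G4 = minor third; G4→F5 = minor seventh; F5→A5 = major third.
The largest is G4 to F5, a minor seventh (10 semitones).

minor seventh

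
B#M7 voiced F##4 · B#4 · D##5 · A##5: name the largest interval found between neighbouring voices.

P5

Adjacent intervals: F##4→B#4 = perfect fourth; B#4→D##5 = major third; D##5→A##5 = perfect fifth.
The largest is D##5 to A##5, a perfect fifth (7 semitones).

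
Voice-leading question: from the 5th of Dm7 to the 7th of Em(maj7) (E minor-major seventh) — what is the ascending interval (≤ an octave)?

augmented fourth

Dm7 has A as its 5th, and Em(maj7) (E minor-major seventh) has D# as its 7th.
A up to D# is 6 semitones, a half step wider than a perfect fourth, so the interval is augmented.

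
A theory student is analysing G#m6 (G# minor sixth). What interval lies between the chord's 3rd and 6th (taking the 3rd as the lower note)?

A4

G#m6 is spelled G#-B-D#-E#.
3rd = B; 6th = E#.
4 letter names make it a fourth; at 6 semitones (a half step wider than perfect) the quality is augmented.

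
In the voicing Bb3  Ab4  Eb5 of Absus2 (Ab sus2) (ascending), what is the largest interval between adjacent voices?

minor seventh

Adjacent intervals: Bb3→Ab4 = minor seventh; Ab4→Eb5 = perfect fifth.
The largest is Bb3 to Ab4, a minor seventh (10 semitones).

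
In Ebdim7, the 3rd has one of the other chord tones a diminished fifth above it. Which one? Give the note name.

Spelling the chord: Eb-Gb-Bbb-Dbb.
The 3rd is Gb. A diminished fifth above Gb is Dbb.
Dbb is the chord's 7th.

Dbb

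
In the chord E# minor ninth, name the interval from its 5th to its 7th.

E#m9 is spelled E#, G#, B#, D#, F##.
5th = B#; 7th = D#.
B# up to D# is 3 semitones, a half step narrower than a major third, so the interval is minor.

minor third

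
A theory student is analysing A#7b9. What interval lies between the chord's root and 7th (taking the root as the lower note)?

A#7b9 is spelled A#, C##, E#, G#, B.
Root = A#; 7th = G#.
A# up to G# is 10 semitones, a half step narrower than a major seventh, so the interval is minor.

m7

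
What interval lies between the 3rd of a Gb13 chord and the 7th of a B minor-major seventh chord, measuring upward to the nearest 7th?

The 3rd of Gb13 is Bb; the 7th of B minor-major seventh is A#.
From Bb to A#: 12 semitones over a seventh = augmented.

augmented seventh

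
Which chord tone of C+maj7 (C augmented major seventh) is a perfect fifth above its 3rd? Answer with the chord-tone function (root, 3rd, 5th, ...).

7th

The chord tones of Cmaj7#5 (C augmented major seventh) are C E G♯ B.
The 3rd is E. A perfect fifth above E is B.
B is the chord's 7th.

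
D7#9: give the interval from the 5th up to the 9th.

The chord tones of D7#9 (D dominant seventh sharp nine) are D-F#-A-C-E#.
The 5th is A and the 9th is E#.
From A to E#: 8 semitones over a fifth = augmented.

A5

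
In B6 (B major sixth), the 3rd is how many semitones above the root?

4

B6 (B major sixth) is spelled B, D#, F#, G#.
B to D# is a major third: 4 semitones.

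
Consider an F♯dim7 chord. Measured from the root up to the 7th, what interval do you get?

The chord tones of F♯°7 are F♯-A-C-E♭.
The root is F♯ and the 7th is E♭.
F♯ up to E♭ is 9 semitones, a whole step narrower than a major seventh, so the interval is diminished.

d7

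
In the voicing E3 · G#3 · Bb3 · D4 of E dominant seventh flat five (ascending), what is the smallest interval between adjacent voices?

d3

Adjacent intervals: E3→G#3 = major third; G#3→Bb3 = diminished third; Bb3→D4 = major third.
The smallest is G#3 to Bb3, a diminished third (2 semitones).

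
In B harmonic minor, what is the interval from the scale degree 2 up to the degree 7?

B harmonic minor: B C# D E F# G A#.
That puts C# below A#.
C# up to A# spans 6 letter names and 9 semitones — a major sixth.

major sixth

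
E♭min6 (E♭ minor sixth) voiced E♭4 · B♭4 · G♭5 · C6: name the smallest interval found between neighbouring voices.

augmented fourth

Adjacent intervals: E♭4→B♭4 = perfect fifth; B♭4→G♭5 = minor sixth; G♭5→C6 = augmented fourth.
The smallest is G♭5 to C6, an augmented fourth (6 semitones).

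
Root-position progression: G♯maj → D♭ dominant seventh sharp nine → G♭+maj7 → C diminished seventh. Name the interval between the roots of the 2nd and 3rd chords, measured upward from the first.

The roots are D♭ and G♭.
D♭ up to G♭ spans 4 letter names and 5 semitones — a perfect fourth.

perfect fourth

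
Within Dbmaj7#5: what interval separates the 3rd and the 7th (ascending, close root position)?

Dbmaj7#5: Db, F, A, C.
The 3rd is F and the 7th is C.
Counting 5 letters and 7 half steps from F gives a perfect fifth.

P5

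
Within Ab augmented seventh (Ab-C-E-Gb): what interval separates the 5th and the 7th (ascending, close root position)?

diminished 3rd

5th = E; 7th = Gb.
3 letter names make it a third; at 2 semitones (a whole step narrower than major) the quality is diminished.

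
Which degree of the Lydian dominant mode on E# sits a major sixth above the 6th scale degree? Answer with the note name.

The scale is E# F## G## A## B# C## D#.
The 6th scale degree is C##; a major sixth above that is A## — scale degree 4.

A##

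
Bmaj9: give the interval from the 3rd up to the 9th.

minor 7th

Bmaj9 (B major ninth) is spelled B-D#-F#-A#-C#.
That puts D# below C#.
7 letter names make it a seventh; at 10 semitones (a half step narrower than major) the quality is minor.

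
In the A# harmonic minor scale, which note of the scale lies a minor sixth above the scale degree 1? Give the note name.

The scale is A# B# C# D# E# F# G##.
The scale degree 1 is A#; a minor sixth above that is F# — scale degree 6.

F#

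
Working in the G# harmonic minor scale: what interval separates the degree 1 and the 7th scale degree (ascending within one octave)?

major seventh

The scale runs G# A# B C# D# E F##.
So we need the interval from G# up to F##.
G# up to F## spans 7 letter names and 11 semitones — a major seventh.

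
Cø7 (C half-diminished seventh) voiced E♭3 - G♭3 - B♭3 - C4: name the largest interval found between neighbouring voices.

Adjacent intervals: E♭3→G♭3 = minor third; G♭3→B♭3 = major third; B♭3→C4 = major second.
The largest is G♭3 to B♭3, a major third (4 semitones).

M3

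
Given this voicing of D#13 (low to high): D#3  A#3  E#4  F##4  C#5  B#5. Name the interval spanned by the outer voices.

The outer voices are D#3 and B#5.
D# up to B# spans 20 letter names and 33 semitones — a major 20th.

major 20th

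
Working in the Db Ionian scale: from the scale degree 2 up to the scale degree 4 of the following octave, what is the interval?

m10

Spelling the Db Ionian scale: Db Eb F Gb Ab Bb C.
That puts Eb below Gb.
Eb up to Gb is 15 semitones, a half step narrower than a major tenth, so the interval is minor.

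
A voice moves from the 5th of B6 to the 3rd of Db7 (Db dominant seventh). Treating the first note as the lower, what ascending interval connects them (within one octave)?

diminished octave

The 5th of B6 is F#; the 3rd of Db7 (Db dominant seventh) is F.
F# up to F is 11 semitones, a half step narrower than a perfect octave, so the interval is diminished.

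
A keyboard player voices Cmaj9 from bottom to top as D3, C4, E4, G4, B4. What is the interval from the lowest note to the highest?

major thirteenth

The outer voices are D3 and B4.
From D to B is 21 semitones, exactly the major thirteenth.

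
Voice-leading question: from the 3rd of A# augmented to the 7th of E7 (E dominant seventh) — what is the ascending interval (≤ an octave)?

diminished second

A# augmented has C## as its 3rd, and E7 (E dominant seventh) has D as its 7th.
From C## to D: 0 semitones over a second = diminished.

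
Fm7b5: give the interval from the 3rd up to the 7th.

Fm7b5: F, A♭, C♭, E♭.
3rd = A♭; 7th = E♭.
A♭ up to E♭ spans 5 letter names and 7 semitones — a perfect fifth.

perfect fifth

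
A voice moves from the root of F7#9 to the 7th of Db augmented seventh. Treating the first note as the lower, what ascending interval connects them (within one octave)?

The root of F7#9 is F; the 7th of Db augmented seventh is Cb.
From F to Cb: 6 semitones over a fifth = diminished.

diminished fifth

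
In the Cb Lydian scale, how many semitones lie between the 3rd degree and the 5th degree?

3

The scale is Cb Db Eb F Gb Ab Bb.
Eb up to Gb is a minor third — 3 semitones.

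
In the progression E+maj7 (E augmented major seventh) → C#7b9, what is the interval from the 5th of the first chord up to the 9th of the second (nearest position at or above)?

E+maj7 (E augmented major seventh) has B# as its 5th, and C#7b9 has D as its 9th.
3 letter names make it a third; at 2 semitones (a whole step narrower than major) the quality is diminished.

diminished third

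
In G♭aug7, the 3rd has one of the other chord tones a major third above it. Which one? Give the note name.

G♭+7 (G♭ augmented seventh): G♭ B♭ D F♭.
The 3rd is B♭. A major third above B♭ is D.
D is the chord's 5th.

D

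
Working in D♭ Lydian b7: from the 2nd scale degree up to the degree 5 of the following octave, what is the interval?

Spelling D♭ Lydian b7: D♭ E♭ F G A♭ B♭ C♭.
That puts E♭ below A♭.
From E♭ to A♭ is 17 semitones, exactly the perfect eleventh.

perfect eleventh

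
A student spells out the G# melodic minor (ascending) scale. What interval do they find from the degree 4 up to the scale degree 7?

augmented fourth

The scale runs G# A# B C# D# E# F##.
The degree 4 is C# and the 7th degree is F##.
4 letter names make it a fourth; at 6 semitones (a half step wider than perfect) the quality is augmented.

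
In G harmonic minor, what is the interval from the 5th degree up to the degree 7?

G harmonic minor: G A B♭ C D E♭ F♯.
So we need the interval from D up to F♯.
Counting 3 letters and 4 half steps from D gives a major third.

M3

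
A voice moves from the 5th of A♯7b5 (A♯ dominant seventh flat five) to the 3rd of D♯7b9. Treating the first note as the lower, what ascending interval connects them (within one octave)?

The 5th of A♯7b5 (A♯ dominant seventh flat five) is E; the 3rd of D♯7b9 is F𝄪.
From E to F𝄪: 3 semitones over a second = augmented.

augmented 2nd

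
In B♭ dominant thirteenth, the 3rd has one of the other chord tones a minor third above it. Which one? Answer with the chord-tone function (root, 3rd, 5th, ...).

5th

The chord tones of B♭13 are B♭, D, F, A♭, C, G.
The 3rd is D. A minor third above D is F.
F is the chord's 5th.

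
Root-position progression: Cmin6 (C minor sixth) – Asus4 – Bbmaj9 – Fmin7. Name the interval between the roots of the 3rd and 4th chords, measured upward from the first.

perfect fifth

The roots are Bb and F.
From Bb to F is 7 semitones, exactly the perfect fifth.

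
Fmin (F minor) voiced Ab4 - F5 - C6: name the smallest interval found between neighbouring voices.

perfect fifth

Adjacent intervals: Ab4→F5 = major sixth; F5→C6 = perfect fifth.
The smallest is F5 to C6, a perfect fifth (7 semitones).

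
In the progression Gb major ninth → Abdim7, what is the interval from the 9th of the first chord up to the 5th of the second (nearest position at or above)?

Gb major ninth has Ab as its 9th, and Abdim7 has Ebb as its 5th.
From Ab to Ebb: 6 semitones over a fifth = diminished.

d5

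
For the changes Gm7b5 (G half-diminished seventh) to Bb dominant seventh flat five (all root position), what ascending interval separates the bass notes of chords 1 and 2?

minor third

The roots are G and Bb.
3 letter names make it a third; at 3 semitones (a half step narrower than major) the quality is minor.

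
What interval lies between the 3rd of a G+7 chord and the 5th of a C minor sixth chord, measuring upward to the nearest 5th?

minor sixth

G+7 has B as its 3rd, and C minor sixth has G as its 5th.
6 letter names make it a sixth; at 8 semitones (a half step narrower than major) the quality is minor.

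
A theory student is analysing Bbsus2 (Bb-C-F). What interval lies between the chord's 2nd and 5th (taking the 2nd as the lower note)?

perfect fourth

The 2nd is C and the 5th is F.
C up to F spans 4 letter names and 5 semitones — a perfect fourth.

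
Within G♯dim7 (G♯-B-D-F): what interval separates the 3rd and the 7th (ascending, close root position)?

d5

So we need the interval from B up to F.
5 letter names make it a fifth; at 6 semitones (a half step narrower than perfect) the quality is diminished.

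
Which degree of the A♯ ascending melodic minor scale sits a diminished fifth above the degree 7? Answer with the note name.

The scale is A♯ B♯ C♯ D♯ E♯ F𝄪 G𝄪.
The degree 7 is G𝄪; a diminished fifth above that is D♯ — scale degree 4.

D#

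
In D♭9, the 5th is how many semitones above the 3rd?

3

The chord tones of D♭9 are D♭ F A♭ C♭ E♭.
F to A♭ is a minor third: 3 semitones.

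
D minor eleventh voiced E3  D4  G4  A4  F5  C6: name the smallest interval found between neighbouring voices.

major second

Adjacent intervals: E3→D4 = minor seventh; D4→G4 = perfect fourth; G4→A4 = major second; A4→F5 = minor sixth; F5→C6 = perfect fifth.
The smallest is G4 to A4, a major second (2 semitones).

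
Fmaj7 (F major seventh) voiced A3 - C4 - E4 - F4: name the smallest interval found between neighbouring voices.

m2

Adjacent intervals: A3→C4 = minor third; C4→E4 = major third; E4→F4 = minor second.
The smallest is E4 to F4, a minor second (1 semitone).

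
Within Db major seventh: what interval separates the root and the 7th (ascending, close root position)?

major seventh

DbM7: Db–F–Ab–C.
Root = Db; 7th = C.
Db up to C spans 7 letter names and 11 semitones — a major seventh.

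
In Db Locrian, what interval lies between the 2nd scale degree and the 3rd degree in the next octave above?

M9

The scale runs Db Ebb Fb Gb Abb Bbb Cb.
So we need the interval from Ebb up to Fb.
Ebb up to Fb spans 9 letter names and 14 semitones — a major ninth.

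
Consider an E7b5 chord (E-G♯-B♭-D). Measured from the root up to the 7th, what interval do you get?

The root is E and the 7th is D.
E up to D is 10 semitones, a half step narrower than a major seventh, so the interval is minor.

minor seventh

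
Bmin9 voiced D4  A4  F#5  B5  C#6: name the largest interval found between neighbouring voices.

Adjacent intervals: D4→A4 = perfect fifth; A4→F#5 = major sixth; F#5→B5 = perfect fourth; B5→C#6 = major second.
The largest is A4 to F#5, a major sixth (9 semitones).

major sixth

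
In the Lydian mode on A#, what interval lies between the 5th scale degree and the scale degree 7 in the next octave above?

A# lydian: A# B# C## D## E# F## G##.
The 5th scale degree is E# and the scale degree 7 (up an octave) is G##.
From E# to G## is 16 semitones, exactly the major tenth.

major 10th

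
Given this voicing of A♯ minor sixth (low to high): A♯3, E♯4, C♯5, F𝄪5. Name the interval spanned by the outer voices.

major 13th

The outer voices are A♯3 and F𝄪5.
Counting 13 letters and 21 half steps from A♯ gives a major thirteenth.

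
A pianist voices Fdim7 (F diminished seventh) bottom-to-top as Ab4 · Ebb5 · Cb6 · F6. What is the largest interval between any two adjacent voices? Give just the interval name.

major 6th

Adjacent intervals: Ab4→Ebb5 = diminished fifth; Ebb5→Cb6 = major sixth; Cb6→F6 = augmented fourth.
The largest is Ebb5 to Cb6, a major sixth (9 semitones).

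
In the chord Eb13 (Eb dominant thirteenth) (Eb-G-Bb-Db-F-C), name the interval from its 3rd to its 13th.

3rd = G; 13th = C.
From G to C is 17 semitones, exactly the perfect eleventh.

perfect 11th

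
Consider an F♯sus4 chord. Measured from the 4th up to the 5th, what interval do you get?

major second

Spelling the chord: F♯–B–C♯.
So we need the interval from B up to C♯.
B up to C♯ spans 2 letter names and 2 semitones — a major second.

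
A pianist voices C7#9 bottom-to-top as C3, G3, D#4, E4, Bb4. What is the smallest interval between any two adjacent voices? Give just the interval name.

minor 2nd

Adjacent intervals: C3→G3 = perfect fifth; G3→D#4 = augmented fifth; D#4→E4 = minor second; E4→Bb4 = diminished fifth.
The smallest is D#4 to E4, a minor second (1 semitone).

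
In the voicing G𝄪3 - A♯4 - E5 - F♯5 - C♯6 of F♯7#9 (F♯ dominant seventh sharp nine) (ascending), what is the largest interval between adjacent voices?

minor 9th

Adjacent intervals: G𝄪3→A♯4 = minor ninth; A♯4→E5 = diminished fifth; E5→F♯5 = major second; F♯5→C♯6 = perfect fifth.
The largest is G𝄪3 to A♯4, a minor ninth (13 semitones).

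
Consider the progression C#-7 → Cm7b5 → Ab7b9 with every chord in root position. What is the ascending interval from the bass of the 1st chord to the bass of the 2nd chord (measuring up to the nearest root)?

The roots are C# and C.
From C# to C: 11 semitones over an octave = diminished.

diminished 8th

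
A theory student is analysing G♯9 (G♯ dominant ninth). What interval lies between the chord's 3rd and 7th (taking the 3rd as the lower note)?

Spelling the chord: G♯, B♯, D♯, F♯, A♯.
So we need the interval from B♯ up to F♯.
B♯ up to F♯ is 6 semitones, a half step narrower than a perfect fifth, so the interval is diminished.

diminished fifth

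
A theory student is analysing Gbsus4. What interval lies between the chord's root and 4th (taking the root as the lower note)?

perfect 4th

Gbsus4 (Gb sus4) is spelled Gb-Cb-Db.
So we need the interval from Gb up to Cb.
Gb up to Cb spans 4 letter names and 5 semitones — a perfect fourth.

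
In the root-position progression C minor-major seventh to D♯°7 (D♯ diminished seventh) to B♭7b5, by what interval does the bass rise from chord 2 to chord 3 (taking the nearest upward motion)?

diminished 6th

The roots are D♯ and B♭.
D♯ up to B♭ is 7 semitones, a whole step narrower than a major sixth, so the interval is diminished.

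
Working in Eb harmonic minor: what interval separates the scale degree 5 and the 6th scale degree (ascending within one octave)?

minor 2nd

Eb harmonic minor: Eb F Gb Ab Bb Cb D.
Scale degree 5 = Bb; scale degree 6 = Cb.
Bb up to Cb is 1 semitone, a half step narrower than a major second, so the interval is minor.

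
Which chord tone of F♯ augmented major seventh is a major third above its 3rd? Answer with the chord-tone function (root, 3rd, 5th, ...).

F♯maj7#5 is spelled F♯–A♯–C𝄪–E♯.
The 3rd is A♯. A major third above A♯ is C𝄪.
C𝄪 is the chord's 5th.

5th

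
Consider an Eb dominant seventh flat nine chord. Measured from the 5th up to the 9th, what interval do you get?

Spelling the chord: Eb G Bb Db Fb.
That puts Bb below Fb.
From Bb to Fb: 6 semitones over a fifth = diminished.

d5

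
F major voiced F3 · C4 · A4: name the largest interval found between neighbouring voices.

Adjacent intervals: F3→C4 = perfect fifth; C4→A4 = major sixth.
The largest is C4 to A4, a major sixth (9 semitones).

major sixth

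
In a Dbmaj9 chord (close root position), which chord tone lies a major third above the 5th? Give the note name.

Dbmaj9: Db-F-Ab-C-Eb.
The 5th is Ab. A major third above Ab is C.
C is the chord's 7th.

C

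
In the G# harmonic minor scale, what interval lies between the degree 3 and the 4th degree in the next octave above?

The scale runs G# A# B C# D# E F##.
The degree 3 is B and the 4th degree (up an octave) is C#.
From B to C# is 14 semitones, exactly the major ninth.

major 9th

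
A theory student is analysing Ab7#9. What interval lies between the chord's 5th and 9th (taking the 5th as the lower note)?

A5

Spelling the chord: Ab C Eb Gb B.
That puts Eb below B.
5 letter names make it a fifth; at 8 semitones (a half step wider than perfect) the quality is augmented.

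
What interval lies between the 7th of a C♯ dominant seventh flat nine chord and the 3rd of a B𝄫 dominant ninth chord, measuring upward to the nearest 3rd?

C♯ dominant seventh flat nine has B as its 7th, and B𝄫 dominant ninth has D♭ as its 3rd.
B up to D♭ is 2 semitones, a whole step narrower than a major third, so the interval is diminished.

d3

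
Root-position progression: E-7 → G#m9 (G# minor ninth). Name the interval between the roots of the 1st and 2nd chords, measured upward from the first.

The roots are E and G#.
E up to G# spans 3 letter names and 4 semitones — a major third.

major third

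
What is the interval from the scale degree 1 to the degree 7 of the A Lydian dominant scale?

minor 7th

Spelling the A Lydian dominant scale: A B C# D# E F# G.
That puts A below G.
A up to G is 10 semitones, a half step narrower than a major seventh, so the interval is minor.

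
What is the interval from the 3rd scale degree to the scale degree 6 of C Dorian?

augmented fourth

The scale runs C D E♭ F G A B♭.
3rd scale degree = E♭; 6th degree = A.
From E♭ to A: 6 semitones over a fourth = augmented.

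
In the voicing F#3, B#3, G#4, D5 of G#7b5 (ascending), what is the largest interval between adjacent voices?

minor sixth

Adjacent intervals: F#3→B#3 = augmented fourth; B#3→G#4 = minor sixth; G#4→D5 = diminished fifth.
The largest is B#3 to G#4, a minor sixth (8 semitones).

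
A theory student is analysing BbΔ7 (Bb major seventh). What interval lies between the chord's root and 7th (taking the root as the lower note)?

major 7th

Bb major seventh: Bb-D-F-A.
The root is Bb and the 7th is A.
Counting 7 letters and 11 half steps from Bb gives a major seventh.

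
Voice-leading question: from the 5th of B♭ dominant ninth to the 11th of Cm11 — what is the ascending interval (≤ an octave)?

The 5th of B♭ dominant ninth is F; the 11th of Cm11 is F.
Counting 1 letters and 0 half steps from F gives a perfect unison.

perfect unison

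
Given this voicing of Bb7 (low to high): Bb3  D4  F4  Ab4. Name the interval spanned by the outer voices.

The outer voices are Bb3 and Ab4.
Bb up to Ab is 10 semitones, a half step narrower than a major seventh, so the interval is minor.

minor 7th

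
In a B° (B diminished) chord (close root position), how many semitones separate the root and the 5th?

6

B° (B diminished) is spelled B D F.
B to F is a diminished fifth: 6 semitones.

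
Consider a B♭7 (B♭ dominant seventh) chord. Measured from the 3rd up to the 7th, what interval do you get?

B♭7 is spelled B♭ D F A♭.
3rd = D; 7th = A♭.
D up to A♭ is 6 semitones, a half step narrower than a perfect fifth, so the interval is diminished.
That tritone between 3rd and 7th is what gives the dominant seventh its pull toward resolution.

diminished fifth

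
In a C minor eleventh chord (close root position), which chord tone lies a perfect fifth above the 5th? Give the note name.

D

The chord tones of Cm11 (C minor eleventh) are C–Eb–G–Bb–D–F.
The 5th is G. A perfect fifth above G is D.
D is the chord's 9th.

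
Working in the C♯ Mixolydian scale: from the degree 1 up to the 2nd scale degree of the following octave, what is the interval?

C♯ mixolydian: C♯ D♯ E♯ F♯ G♯ A♯ B.
So we need the interval from C♯ up to D♯.
Counting 9 letters and 14 half steps from C♯ gives a major ninth.

M9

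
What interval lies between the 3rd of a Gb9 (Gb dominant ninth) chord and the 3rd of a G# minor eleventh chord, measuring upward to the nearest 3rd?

augmented unison

The 3rd of Gb9 (Gb dominant ninth) is Bb; the 3rd of G# minor eleventh is B.
Bb up to B is 1 semitone, a half step wider than a perfect unison, so the interval is augmented.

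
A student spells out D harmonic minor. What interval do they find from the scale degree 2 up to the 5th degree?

perfect fourth

Spelling D harmonic minor: D E F G A Bb C#.
The scale degree 2 is E and the degree 5 is A.
E up to A spans 4 letter names and 5 semitones — a perfect fourth.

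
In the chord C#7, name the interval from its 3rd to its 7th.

C#7: C#, E#, G#, B.
So we need the interval from E# up to B.
From E# to B: 6 semitones over a fifth = diminished.

diminished 5th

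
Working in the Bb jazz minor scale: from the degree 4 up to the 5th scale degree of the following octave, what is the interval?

M9

Spelling the Bb jazz minor scale: Bb C Db Eb F G A.
So we need the interval from Eb up to F.
From Eb to F is 14 semitones, exactly the major ninth.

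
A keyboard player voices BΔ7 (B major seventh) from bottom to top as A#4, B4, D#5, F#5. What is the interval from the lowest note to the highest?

m6

The outer voices are A#4 and F#5.
6 letter names make it a sixth; at 8 semitones (a half step narrower than major) the quality is minor.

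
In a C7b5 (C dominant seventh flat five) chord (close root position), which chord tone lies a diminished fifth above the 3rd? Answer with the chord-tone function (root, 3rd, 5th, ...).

7th

The chord tones of C dominant seventh flat five are C-E-Gb-Bb.
The 3rd is E. A diminished fifth above E is Bb.
Bb is the chord's 7th.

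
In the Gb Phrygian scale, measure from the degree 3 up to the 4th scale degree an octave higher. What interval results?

Spelling the Gb Phrygian scale: Gb Abb Bbb Cb Db Ebb Fb.
That puts Bbb below Cb.
From Bbb to Cb is 14 semitones, exactly the major ninth.

major ninth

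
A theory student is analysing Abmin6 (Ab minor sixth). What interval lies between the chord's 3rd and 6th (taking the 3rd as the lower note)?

augmented fourth

Abmin6: Ab Cb Eb F.
So we need the interval from Cb up to F.
Cb up to F is 6 semitones, a half step wider than a perfect fourth, so the interval is augmented.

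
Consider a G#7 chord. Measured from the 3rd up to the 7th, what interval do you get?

diminished 5th

Spelling the chord: G#–B#–D#–F#.
That puts B# below F#.
B# up to F# is 6 semitones, a half step narrower than a perfect fifth, so the interval is diminished.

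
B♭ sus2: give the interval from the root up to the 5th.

P5

Spelling the chord: B♭-C-F.
The root is B♭ and the 5th is F.
Counting 5 letters and 7 half steps from B♭ gives a perfect fifth.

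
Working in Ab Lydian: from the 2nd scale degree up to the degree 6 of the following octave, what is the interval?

Spelling Ab Lydian: Ab Bb C D Eb F G.
2nd scale degree = Bb; 6th scale degree (up an octave) = F.
Bb up to F spans 12 letter names and 19 semitones — a perfect twelfth.

P12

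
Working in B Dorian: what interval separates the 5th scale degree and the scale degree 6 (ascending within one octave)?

Spelling B Dorian: B C♯ D E F♯ G♯ A.
The 5th scale degree is F♯ and the scale degree 6 is G♯.
From F♯ to G♯ is 2 semitones, exactly the major second.

M2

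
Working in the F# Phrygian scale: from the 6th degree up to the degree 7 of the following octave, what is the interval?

major ninth

The scale runs F# G A B C# D E.
So we need the interval from D up to E.
D up to E spans 9 letter names and 14 semitones — a major ninth.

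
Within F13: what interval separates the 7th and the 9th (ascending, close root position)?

Spelling the chord: F–A–C–E♭–G–D.
7th = E♭; 9th = G.
From E♭ to G is 4 semitones, exactly the major third.

major third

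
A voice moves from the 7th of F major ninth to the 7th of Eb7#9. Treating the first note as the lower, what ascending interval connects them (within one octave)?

diminished 7th

The 7th of F major ninth is E; the 7th of Eb7#9 is Db.
From E to Db: 9 semitones over a seventh = diminished.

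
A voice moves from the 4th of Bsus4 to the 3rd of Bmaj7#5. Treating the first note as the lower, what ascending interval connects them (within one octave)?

M7

Bsus4 has E as its 4th, and Bmaj7#5 has D♯ as its 3rd.
Counting 7 letters and 11 half steps from E gives a major seventh.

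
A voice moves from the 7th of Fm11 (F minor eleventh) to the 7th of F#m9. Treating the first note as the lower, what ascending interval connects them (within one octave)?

A1

Fm11 (F minor eleventh) has Eb as its 7th, and F#m9 has E as its 7th.
From Eb to E: 1 semitone over a unison = augmented.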